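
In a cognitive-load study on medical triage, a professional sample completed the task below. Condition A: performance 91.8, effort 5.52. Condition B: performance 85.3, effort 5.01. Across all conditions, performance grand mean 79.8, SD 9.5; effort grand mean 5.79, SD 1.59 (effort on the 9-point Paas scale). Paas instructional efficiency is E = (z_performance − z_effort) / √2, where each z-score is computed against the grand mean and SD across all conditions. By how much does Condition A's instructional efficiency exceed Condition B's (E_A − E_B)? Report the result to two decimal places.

Condition A: z_P = (91.8 − 79.8)/9.5 = 1.2632; z_E = (5.52 − 5.79)/1.59 = -0.1698; E_A = (1.2632 − (-0.1698))/√2 = 1.0133.
Condition B: z_P = (85.3 − 79.8)/9.5 = 0.5789; z_E = (5.01 − 5.79)/1.59 = -0.4906; E_B = (0.5789 − (-0.4906))/√2 = 0.7563.
E_A − E_B = 1.0133 − 0.7563 = 0.2570 ≈ 0.26.

0.26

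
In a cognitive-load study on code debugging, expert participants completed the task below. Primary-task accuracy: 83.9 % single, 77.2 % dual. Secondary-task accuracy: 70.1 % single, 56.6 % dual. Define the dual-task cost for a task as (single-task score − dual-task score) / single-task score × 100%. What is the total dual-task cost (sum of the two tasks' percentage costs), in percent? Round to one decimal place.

27.2

Primary cost = (83.9 − 77.2) / 83.9 × 100% = 7.9857%.
Secondary cost = (70.1 − 56.6) / 70.1 × 100% = 19.2582%.
Total = 7.9857% + 19.2582% = 27.2439% ≈ 27.2%.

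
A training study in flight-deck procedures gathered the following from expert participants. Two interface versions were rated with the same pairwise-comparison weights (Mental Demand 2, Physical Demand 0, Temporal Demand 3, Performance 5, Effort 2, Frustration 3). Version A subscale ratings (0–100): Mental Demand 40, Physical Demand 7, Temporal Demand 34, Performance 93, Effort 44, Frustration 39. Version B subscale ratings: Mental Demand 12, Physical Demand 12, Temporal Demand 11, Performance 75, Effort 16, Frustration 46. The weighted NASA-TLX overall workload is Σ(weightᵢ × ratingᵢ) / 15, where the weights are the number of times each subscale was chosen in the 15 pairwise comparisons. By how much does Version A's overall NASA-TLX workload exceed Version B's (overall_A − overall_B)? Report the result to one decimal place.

Version A weighted sum = 2·40 + 0·7 + 3·34 + 5·93 + 2·44 + 3·39 = 80 + 0 + 102 + 465 + 88 + 117 = 852; overall_A = 852/15 = 56.8000.
Version B weighted sum = 2·12 + 0·12 + 3·11 + 5·75 + 2·16 + 3·46 = 24 + 0 + 33 + 375 + 32 + 138 = 602; overall_B = 602/15 = 40.1333.
Difference = 56.8000 − 40.1333 = 16.6667 ≈ 16.7.

16.7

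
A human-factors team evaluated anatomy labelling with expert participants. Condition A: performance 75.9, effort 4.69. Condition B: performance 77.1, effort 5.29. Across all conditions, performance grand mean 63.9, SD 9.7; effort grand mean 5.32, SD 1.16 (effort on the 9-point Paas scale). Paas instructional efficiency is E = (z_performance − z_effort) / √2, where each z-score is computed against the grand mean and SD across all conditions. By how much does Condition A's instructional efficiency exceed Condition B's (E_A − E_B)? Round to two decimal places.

Condition A: z_P = (75.9 − 63.9)/9.7 = 1.2371; z_E = (4.69 − 5.32)/1.16 = -0.5431; E_A = (1.2371 − (-0.5431))/√2 = 1.2588.
Condition B: z_P = (77.1 − 63.9)/9.7 = 1.3608; z_E = (5.29 − 5.32)/1.16 = -0.0259; E_B = (1.3608 − (-0.0259))/√2 = 0.9805.
E_A − E_B = 1.2588 − 0.9805 = 0.2783 ≈ 0.28.

0.28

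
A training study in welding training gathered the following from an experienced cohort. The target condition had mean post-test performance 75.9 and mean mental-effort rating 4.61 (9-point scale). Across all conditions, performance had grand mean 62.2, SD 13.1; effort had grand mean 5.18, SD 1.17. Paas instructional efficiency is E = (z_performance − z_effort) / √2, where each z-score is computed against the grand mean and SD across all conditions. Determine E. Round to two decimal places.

z_performance = (75.9 − 62.2) / 13.1 = 13.7000 / 13.1 = 1.0458.
z_effort = (4.61 − 5.18) / 1.17 = -0.5700 / 1.17 = -0.4872.
z_P − z_E = 1.0458 − (-0.4872) = 1.5330.
E = 1.5330 / √2 = 1.5330 / 1.41421 = 1.0840 ≈ 1.08.

1.08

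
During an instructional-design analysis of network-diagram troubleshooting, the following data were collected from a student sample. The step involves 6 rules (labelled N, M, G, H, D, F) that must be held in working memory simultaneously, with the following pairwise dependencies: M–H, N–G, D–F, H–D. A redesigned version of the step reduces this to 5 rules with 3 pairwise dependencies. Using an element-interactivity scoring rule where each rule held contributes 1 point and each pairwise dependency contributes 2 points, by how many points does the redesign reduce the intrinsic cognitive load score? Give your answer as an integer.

Original: 6 × 1 + 4 × 2 = 6 + 8 = 14.
Redesigned: 5 × 1 + 3 × 2 = 5 + 6 = 11.
Reduction = 14 − 11 = 3.

3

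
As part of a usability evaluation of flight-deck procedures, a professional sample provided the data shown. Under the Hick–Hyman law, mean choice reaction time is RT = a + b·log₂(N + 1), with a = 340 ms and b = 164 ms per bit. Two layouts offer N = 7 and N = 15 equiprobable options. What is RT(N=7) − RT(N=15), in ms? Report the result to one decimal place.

-164.0

RT(7) = 340 + 164·log₂(8) = 340 + 164·3.0000 = 832.0000 ms.
RT(15) = 340 + 164·log₂(16) = 340 + 164·4.0000 = 996.0000 ms.
Difference = 832.0000 − 996.0000 = -164.0000 ≈ -164.0 ms.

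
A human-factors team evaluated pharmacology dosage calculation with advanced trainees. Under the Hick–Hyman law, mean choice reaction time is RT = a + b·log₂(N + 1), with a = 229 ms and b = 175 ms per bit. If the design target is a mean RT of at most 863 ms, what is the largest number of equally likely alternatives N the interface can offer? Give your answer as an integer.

Set 229 + 175·log₂(N + 1) ≤ 863.
log₂(N + 1) ≤ (863 − 229) / 175 = 3.6229.
N + 1 ≤ 2^3.6229 = 12.3197.
N ≤ 11.3197, so the largest integer N is 11.

11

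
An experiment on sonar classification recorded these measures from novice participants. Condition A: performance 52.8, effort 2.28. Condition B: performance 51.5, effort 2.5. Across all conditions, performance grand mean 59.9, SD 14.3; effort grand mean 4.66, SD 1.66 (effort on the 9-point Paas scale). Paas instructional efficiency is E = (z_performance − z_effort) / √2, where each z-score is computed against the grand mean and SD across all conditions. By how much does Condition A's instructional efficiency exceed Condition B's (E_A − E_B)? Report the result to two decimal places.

0.16

Condition A: z_P = (52.8 − 59.9)/14.3 = -0.4965; z_E = (2.28 − 4.66)/1.66 = -1.4337; E_A = (-0.4965 − (-1.4337))/√2 = 0.6627.
Condition B: z_P = (51.5 − 59.9)/14.3 = -0.5874; z_E = (2.5 − 4.66)/1.66 = -1.3012; E_B = (-0.5874 − (-1.3012))/√2 = 0.5047.
E_A − E_B = 0.6627 − 0.5047 = 0.1580 ≈ 0.16.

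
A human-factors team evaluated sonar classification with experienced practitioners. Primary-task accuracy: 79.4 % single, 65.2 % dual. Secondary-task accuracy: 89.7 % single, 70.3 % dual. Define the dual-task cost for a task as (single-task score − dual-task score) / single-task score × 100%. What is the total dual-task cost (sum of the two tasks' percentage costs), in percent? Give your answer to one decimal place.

Primary cost = (79.4 − 65.2) / 79.4 × 100% = 17.8841%.
Secondary cost = (89.7 − 70.3) / 89.7 × 100% = 21.6276%.
Total = 17.8841% + 21.6276% = 39.5117% ≈ 39.5%.

39.5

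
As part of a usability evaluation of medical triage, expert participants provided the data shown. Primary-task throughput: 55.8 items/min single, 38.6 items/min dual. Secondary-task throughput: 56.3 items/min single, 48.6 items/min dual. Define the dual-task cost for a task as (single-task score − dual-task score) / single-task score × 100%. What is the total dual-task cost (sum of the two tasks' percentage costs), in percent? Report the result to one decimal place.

44.5

Primary cost = (55.8 − 38.6) / 55.8 × 100% = 30.8244%.
Secondary cost = (56.3 − 48.6) / 56.3 × 100% = 13.6767%.
Total = 30.8244% + 13.6767% = 44.5011% ≈ 44.5%.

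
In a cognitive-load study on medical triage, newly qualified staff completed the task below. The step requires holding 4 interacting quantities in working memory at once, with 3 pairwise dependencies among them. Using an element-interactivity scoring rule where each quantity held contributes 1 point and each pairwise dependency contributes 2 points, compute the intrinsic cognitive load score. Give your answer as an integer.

Element contribution: 4 × 1 = 4.
Interaction contribution: 3 × 2 = 6.
Intrinsic load = 4 + 6 = 10.

10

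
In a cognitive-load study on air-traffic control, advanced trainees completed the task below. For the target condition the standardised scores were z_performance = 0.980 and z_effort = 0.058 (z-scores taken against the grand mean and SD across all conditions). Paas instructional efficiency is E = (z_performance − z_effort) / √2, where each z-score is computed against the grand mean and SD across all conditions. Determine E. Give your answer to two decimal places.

z_P − z_E = 0.980 − 0.058 = 0.9220.
E = 0.9220 / √2 = 0.9220 / 1.41421 = 0.6520 ≈ 0.65.

0.65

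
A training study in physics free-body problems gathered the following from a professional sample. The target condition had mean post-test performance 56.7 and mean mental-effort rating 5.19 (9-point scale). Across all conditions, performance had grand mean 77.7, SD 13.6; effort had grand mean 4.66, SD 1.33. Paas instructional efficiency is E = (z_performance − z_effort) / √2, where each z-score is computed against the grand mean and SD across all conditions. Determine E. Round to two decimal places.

z_performance = (56.7 − 77.7) / 13.6 = -21.0000 / 13.6 = -1.5441.
z_effort = (5.19 − 4.66) / 1.33 = 0.5300 / 1.33 = 0.3985.
z_P − z_E = -1.5441 − 0.3985 = -1.9426.
E = -1.9426 / √2 = -1.9426 / 1.41421 = -1.3736 ≈ -1.37.

-1.37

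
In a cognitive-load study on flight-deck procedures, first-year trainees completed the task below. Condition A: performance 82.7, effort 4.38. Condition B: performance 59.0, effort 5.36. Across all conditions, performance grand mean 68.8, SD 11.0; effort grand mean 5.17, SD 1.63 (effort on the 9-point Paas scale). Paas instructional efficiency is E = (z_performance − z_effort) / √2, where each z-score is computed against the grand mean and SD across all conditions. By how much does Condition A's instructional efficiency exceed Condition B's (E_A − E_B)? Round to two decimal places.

1.95

Condition A: z_P = (82.7 − 68.8)/11.0 = 1.2636; z_E = (4.38 − 5.17)/1.63 = -0.4847; E_A = (1.2636 − (-0.4847))/√2 = 1.2362.
Condition B: z_P = (59.0 − 68.8)/11.0 = -0.8909; z_E = (5.36 − 5.17)/1.63 = 0.1166; E_B = (-0.8909 − 0.1166)/√2 = -0.7124.
E_A − E_B = 1.2362 − (-0.7124) = 1.9486 ≈ 1.95.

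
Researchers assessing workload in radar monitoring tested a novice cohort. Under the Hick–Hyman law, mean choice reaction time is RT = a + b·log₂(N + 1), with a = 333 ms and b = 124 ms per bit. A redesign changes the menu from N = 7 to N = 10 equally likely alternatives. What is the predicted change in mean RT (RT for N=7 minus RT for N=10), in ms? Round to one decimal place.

-57.0

RT(7) = 333 + 124·log₂(8) = 333 + 124·3.0000 = 705.0000 ms.
RT(10) = 333 + 124·log₂(11) = 333 + 124·3.4594 = 761.9656 ms.
Difference = 705.0000 − 761.9656 = -56.9656 ≈ -57.0 ms.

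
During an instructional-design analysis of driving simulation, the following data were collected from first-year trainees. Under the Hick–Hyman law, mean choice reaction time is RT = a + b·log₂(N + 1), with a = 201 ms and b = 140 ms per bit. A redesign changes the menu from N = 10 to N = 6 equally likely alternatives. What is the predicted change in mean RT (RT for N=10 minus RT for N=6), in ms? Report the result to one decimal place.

RT(10) = 201 + 140·log₂(11) = 201 + 140·3.4594 = 685.3160 ms.
RT(6) = 201 + 140·log₂(7) = 201 + 140·2.8074 = 594.0360 ms.
Difference = 685.3160 − 594.0360 = 91.2800 ≈ 91.3 ms.

91.3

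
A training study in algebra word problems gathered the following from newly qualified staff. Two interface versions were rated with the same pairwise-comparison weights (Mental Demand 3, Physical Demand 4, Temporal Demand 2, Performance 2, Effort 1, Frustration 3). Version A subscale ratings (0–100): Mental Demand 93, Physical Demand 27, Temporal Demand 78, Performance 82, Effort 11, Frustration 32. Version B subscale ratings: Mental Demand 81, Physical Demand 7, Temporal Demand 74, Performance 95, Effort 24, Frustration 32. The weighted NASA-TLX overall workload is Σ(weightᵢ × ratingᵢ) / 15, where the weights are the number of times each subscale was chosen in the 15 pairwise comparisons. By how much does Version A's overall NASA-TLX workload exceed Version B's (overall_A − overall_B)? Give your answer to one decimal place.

5.7

Version A weighted sum = 3·93 + 4·27 + 2·78 + 2·82 + 1·11 + 3·32 = 279 + 108 + 156 + 164 + 11 + 96 = 814; overall_A = 814/15 = 54.2667.
Version B weighted sum = 3·81 + 4·7 + 2·74 + 2·95 + 1·24 + 3·32 = 243 + 28 + 148 + 190 + 24 + 96 = 729; overall_B = 729/15 = 48.6000.
Difference = 54.2667 − 48.6000 = 5.6667 ≈ 5.7.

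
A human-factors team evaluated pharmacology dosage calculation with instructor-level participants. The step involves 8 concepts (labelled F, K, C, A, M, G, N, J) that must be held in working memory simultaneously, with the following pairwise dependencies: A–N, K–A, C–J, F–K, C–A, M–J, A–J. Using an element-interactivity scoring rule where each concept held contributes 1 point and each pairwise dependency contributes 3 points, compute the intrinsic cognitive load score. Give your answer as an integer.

Count of concepts held simultaneously: 8.
Count of pairwise dependencies listed: 7.
Element contribution: 8 × 1 = 8.
Interaction contribution: 7 × 3 = 21.
Intrinsic load = 8 + 21 = 29.

29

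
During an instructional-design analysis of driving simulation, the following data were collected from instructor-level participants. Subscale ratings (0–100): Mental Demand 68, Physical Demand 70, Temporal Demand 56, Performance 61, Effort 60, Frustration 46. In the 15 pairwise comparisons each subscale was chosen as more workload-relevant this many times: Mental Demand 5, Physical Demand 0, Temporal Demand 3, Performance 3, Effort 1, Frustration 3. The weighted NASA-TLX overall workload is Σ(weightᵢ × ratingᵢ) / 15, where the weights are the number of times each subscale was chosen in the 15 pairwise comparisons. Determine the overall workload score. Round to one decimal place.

59.3

The tallies are the weights (they sum to 15).
Weighted sum = 5·68 + 0·70 + 3·56 + 3·61 + 1·60 + 3·46
            = 340 + 0 + 168 + 183 + 60 + 138 = 889.
Overall workload = 889 / 15 = 59.2667 ≈ 59.3.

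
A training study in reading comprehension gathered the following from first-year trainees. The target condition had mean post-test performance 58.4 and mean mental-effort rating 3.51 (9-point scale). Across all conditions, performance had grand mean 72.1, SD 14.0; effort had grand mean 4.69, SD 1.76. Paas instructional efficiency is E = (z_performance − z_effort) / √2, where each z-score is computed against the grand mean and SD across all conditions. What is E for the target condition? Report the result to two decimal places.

z_performance = (58.4 − 72.1) / 14.0 = -13.7000 / 14.0 = -0.9786.
z_effort = (3.51 − 4.69) / 1.76 = -1.1800 / 1.76 = -0.6705.
z_P − z_E = -0.9786 − (-0.6705) = -0.3081.
E = -0.3081 / √2 = -0.3081 / 1.41421 = -0.2179 ≈ -0.22.

-0.22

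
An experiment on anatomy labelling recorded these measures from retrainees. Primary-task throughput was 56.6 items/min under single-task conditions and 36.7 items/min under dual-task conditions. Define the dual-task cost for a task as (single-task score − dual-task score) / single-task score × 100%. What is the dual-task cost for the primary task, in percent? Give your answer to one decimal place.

35.2

Cost = (56.6 − 36.7) / 56.6 × 100%
     = 19.9000 / 56.6 × 100% = 35.1590%.
≈ 35.2%.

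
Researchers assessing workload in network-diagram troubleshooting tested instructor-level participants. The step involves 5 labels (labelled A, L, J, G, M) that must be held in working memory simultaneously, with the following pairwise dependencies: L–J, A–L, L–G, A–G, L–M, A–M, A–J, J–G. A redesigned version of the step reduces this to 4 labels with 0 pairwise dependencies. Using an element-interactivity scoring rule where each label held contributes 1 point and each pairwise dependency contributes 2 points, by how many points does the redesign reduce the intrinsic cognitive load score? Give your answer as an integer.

17

Original: 5 × 1 + 8 × 2 = 5 + 16 = 21.
Redesigned: 4 × 1 + 0 × 2 = 4 + 0 = 4.
Reduction = 21 − 4 = 17.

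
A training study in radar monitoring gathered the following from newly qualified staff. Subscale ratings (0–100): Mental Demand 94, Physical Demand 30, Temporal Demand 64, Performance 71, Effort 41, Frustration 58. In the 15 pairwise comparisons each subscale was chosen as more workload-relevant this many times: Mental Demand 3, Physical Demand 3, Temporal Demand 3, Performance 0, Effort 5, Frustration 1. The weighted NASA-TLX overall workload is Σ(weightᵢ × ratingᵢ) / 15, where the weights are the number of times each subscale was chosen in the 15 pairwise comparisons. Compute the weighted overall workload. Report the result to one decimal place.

55.1

The tallies are the weights (they sum to 15).
Weighted sum = 3·94 + 3·30 + 3·64 + 0·71 + 5·41 + 1·58
            = 282 + 90 + 192 + 0 + 205 + 58 = 827.
Overall workload = 827 / 15 = 55.1333 ≈ 55.1.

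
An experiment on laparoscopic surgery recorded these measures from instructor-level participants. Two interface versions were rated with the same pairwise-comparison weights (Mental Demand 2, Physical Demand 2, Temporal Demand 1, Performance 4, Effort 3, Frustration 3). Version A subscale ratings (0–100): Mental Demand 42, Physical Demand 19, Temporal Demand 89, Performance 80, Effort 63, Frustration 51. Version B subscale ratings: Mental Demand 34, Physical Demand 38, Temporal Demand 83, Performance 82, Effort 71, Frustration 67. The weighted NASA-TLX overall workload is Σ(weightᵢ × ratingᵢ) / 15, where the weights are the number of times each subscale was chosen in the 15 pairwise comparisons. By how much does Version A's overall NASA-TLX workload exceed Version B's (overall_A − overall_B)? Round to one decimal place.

-6.4

Version A weighted sum = 2·42 + 2·19 + 1·89 + 4·80 + 3·63 + 3·51 = 84 + 38 + 89 + 320 + 189 + 153 = 873; overall_A = 873/15 = 58.2000.
Version B weighted sum = 2·34 + 2·38 + 1·83 + 4·82 + 3·71 + 3·67 = 68 + 76 + 83 + 328 + 213 + 201 = 969; overall_B = 969/15 = 64.6000.
Difference = 58.2000 − 64.6000 = -6.4000 ≈ -6.4.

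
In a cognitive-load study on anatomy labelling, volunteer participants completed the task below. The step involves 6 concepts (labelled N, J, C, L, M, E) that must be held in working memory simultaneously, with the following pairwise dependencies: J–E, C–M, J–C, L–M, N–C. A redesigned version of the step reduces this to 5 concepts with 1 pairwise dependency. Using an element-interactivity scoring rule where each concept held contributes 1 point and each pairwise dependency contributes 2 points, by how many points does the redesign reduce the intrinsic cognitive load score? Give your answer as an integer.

9

Original: 6 × 1 + 5 × 2 = 6 + 10 = 16.
Redesigned: 5 × 1 + 1 × 2 = 5 + 2 = 7.
Reduction = 16 − 7 = 9.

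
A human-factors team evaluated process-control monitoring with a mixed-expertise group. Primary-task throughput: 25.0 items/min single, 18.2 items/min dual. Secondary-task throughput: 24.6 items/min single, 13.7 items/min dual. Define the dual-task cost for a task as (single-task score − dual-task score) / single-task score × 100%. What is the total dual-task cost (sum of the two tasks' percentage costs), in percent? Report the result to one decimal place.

71.5

Primary cost = (25.0 − 18.2) / 25.0 × 100% = 27.2000%.
Secondary cost = (24.6 − 13.7) / 24.6 × 100% = 44.3089%.
Total = 27.2000% + 44.3089% = 71.5089% ≈ 71.5%.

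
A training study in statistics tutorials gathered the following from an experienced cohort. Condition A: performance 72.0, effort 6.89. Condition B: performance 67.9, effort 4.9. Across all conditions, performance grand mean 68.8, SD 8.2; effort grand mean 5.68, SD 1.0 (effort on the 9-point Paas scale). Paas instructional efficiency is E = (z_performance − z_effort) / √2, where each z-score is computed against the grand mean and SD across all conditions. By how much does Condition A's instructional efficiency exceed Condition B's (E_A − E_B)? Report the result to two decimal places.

Condition A: z_P = (72.0 − 68.8)/8.2 = 0.3902; z_E = (6.89 − 5.68)/1.0 = 1.2100; E_A = (0.3902 − 1.2100)/√2 = -0.5797.
Condition B: z_P = (67.9 − 68.8)/8.2 = -0.1098; z_E = (4.9 − 5.68)/1.0 = -0.7800; E_B = (-0.1098 − (-0.7800))/√2 = 0.4739.
E_A − E_B = -0.5797 − 0.4739 = -1.0536 ≈ -1.05.

-1.05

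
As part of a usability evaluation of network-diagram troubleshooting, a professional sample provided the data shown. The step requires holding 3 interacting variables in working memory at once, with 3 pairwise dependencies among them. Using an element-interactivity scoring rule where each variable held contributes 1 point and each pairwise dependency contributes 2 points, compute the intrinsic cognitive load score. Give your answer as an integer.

Element contribution: 3 × 1 = 3.
Interaction contribution: 3 × 2 = 6.
Intrinsic load = 3 + 6 = 9.

9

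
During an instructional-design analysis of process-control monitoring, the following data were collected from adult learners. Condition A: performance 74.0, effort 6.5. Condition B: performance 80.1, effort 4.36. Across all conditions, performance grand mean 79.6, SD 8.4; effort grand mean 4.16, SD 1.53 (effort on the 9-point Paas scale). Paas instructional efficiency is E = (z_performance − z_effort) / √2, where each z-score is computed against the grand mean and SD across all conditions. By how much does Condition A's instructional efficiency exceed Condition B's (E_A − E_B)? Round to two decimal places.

Condition A: z_P = (74.0 − 79.6)/8.4 = -0.6667; z_E = (6.5 − 4.16)/1.53 = 1.5294; E_A = (-0.6667 − 1.5294)/√2 = -1.5529.
Condition B: z_P = (80.1 − 79.6)/8.4 = 0.0595; z_E = (4.36 − 4.16)/1.53 = 0.1307; E_B = (0.0595 − 0.1307)/√2 = -0.0503.
E_A − E_B = -1.5529 − (-0.0503) = -1.5026 ≈ -1.50.

-1.50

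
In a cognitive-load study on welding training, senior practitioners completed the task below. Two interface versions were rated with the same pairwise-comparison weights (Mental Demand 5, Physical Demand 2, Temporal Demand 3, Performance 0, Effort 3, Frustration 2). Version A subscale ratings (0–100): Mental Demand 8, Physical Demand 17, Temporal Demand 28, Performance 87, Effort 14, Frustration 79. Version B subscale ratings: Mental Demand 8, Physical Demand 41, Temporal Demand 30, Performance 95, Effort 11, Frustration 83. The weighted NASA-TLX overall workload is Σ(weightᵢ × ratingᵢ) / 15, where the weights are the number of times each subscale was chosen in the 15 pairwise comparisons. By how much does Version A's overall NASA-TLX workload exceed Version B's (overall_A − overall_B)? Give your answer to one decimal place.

-3.5

Version A weighted sum = 5·8 + 2·17 + 3·28 + 0·87 + 3·14 + 2·79 = 40 + 34 + 84 + 0 + 42 + 158 = 358; overall_A = 358/15 = 23.8667.
Version B weighted sum = 5·8 + 2·41 + 3·30 + 0·95 + 3·11 + 2·83 = 40 + 82 + 90 + 0 + 33 + 166 = 411; overall_B = 411/15 = 27.4000.
Difference = 23.8667 − 27.4000 = -3.5333 ≈ -3.5.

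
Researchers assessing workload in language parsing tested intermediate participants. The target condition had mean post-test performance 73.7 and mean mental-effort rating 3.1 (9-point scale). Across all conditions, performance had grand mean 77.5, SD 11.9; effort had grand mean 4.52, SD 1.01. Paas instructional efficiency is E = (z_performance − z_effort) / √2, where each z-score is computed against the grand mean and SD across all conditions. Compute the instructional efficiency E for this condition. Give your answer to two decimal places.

0.77

z_performance = (73.7 − 77.5) / 11.9 = -3.8000 / 11.9 = -0.3193.
z_effort = (3.1 − 4.52) / 1.01 = -1.4200 / 1.01 = -1.4059.
z_P − z_E = -0.3193 − (-1.4059) = 1.0866.
E = 1.0866 / √2 = 1.0866 / 1.41421 = 0.7683 ≈ 0.77.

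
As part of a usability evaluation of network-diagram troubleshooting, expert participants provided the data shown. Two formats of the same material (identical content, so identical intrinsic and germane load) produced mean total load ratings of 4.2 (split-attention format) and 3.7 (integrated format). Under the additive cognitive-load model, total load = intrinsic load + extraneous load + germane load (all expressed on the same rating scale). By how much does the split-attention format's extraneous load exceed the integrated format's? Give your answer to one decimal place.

Intrinsic and germane load are equal across formats, so the difference in total load equals the difference in extraneous load.
Extraneous-load difference = 4.2 − 3.7 = 0.5.

0.5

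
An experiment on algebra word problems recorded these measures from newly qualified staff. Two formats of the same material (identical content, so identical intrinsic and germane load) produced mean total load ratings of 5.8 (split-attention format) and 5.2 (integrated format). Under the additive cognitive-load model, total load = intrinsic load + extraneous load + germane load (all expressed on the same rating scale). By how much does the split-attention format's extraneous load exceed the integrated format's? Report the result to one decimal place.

Intrinsic and germane load are equal across formats, so the difference in total load equals the difference in extraneous load.
Extraneous-load difference = 5.8 − 5.2 = 0.6.

0.6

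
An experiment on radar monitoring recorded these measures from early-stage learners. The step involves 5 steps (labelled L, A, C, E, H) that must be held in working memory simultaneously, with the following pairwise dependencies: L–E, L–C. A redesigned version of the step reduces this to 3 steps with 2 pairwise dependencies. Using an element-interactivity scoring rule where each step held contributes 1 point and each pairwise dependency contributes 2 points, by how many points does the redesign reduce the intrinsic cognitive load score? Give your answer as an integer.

Original: 5 × 1 + 2 × 2 = 5 + 4 = 9.
Redesigned: 3 × 1 + 2 × 2 = 3 + 4 = 7.
Reduction = 9 − 7 = 2.

2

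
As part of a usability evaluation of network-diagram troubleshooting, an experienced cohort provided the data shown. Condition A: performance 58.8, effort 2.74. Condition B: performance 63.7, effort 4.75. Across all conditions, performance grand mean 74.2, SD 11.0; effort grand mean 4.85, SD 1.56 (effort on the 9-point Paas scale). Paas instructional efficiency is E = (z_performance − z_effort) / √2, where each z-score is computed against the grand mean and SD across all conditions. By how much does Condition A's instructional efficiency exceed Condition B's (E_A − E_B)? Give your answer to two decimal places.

Condition A: z_P = (58.8 − 74.2)/11.0 = -1.4000; z_E = (2.74 − 4.85)/1.56 = -1.3526; E_A = (-1.4000 − (-1.3526))/√2 = -0.0335.
Condition B: z_P = (63.7 − 74.2)/11.0 = -0.9545; z_E = (4.75 − 4.85)/1.56 = -0.0641; E_B = (-0.9545 − (-0.0641))/√2 = -0.6296.
E_A − E_B = -0.0335 − (-0.6296) = 0.5961 ≈ 0.60.

0.60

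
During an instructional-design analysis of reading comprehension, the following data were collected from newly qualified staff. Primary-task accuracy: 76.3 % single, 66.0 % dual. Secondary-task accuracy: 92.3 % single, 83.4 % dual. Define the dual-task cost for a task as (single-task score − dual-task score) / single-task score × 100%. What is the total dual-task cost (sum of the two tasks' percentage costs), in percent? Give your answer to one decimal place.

Primary cost = (76.3 − 66.0) / 76.3 × 100% = 13.4993%.
Secondary cost = (92.3 − 83.4) / 92.3 × 100% = 9.6425%.
Total = 13.4993% + 9.6425% = 23.1418% ≈ 23.1%.

23.1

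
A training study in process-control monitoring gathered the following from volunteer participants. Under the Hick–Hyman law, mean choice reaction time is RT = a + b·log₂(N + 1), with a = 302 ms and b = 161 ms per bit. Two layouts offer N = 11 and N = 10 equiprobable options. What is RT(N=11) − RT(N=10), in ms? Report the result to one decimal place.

20.2

RT(11) = 302 + 161·log₂(12) = 302 + 161·3.5850 = 879.1850 ms.
RT(10) = 302 + 161·log₂(11) = 302 + 161·3.4594 = 858.9634 ms.
Difference = 879.1850 − 858.9634 = 20.2216 ≈ 20.2 ms.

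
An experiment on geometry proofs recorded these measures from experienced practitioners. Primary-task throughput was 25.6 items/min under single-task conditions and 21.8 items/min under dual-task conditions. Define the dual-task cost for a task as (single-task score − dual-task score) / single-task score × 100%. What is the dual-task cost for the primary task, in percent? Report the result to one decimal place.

14.8

Cost = (25.6 − 21.8) / 25.6 × 100%
     = 3.8000 / 25.6 × 100% = 14.8438%.
≈ 14.8%.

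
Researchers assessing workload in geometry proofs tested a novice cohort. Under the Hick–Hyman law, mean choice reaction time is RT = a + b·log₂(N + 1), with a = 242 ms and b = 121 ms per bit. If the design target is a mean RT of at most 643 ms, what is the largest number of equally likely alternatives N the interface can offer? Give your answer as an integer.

Set 242 + 121·log₂(N + 1) ≤ 643.
log₂(N + 1) ≤ (643 − 242) / 121 = 3.3140.
N + 1 ≤ 2^3.3140 = 9.9452.
N ≤ 8.9452, so the largest integer N is 8.

8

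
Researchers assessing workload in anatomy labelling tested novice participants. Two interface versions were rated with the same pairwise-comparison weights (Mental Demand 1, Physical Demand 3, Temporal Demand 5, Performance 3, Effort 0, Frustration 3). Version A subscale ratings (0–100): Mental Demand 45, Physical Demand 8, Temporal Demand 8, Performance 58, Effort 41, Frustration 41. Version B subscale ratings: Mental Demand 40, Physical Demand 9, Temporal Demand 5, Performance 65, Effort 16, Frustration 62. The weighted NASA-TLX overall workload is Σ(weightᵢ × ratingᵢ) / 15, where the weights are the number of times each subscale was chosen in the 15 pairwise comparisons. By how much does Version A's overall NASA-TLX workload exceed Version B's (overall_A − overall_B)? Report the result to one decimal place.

Version A weighted sum = 1·45 + 3·8 + 5·8 + 3·58 + 0·41 + 3·41 = 45 + 24 + 40 + 174 + 0 + 123 = 406; overall_A = 406/15 = 27.0667.
Version B weighted sum = 1·40 + 3·9 + 5·5 + 3·65 + 0·16 + 3·62 = 40 + 27 + 25 + 195 + 0 + 186 = 473; overall_B = 473/15 = 31.5333.
Difference = 27.0667 − 31.5333 = -4.4666 ≈ -4.5.

-4.5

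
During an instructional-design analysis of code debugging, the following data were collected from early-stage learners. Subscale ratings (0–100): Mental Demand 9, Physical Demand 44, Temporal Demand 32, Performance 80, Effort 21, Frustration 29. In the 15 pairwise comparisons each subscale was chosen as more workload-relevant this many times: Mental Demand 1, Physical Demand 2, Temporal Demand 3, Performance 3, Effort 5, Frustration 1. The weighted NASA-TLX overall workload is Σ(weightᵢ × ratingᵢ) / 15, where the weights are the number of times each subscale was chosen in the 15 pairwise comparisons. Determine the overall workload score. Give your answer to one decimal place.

37.8

The tallies are the weights (they sum to 15).
Weighted sum = 1·9 + 2·44 + 3·32 + 3·80 + 5·21 + 1·29
            = 9 + 88 + 96 + 240 + 105 + 29 = 567.
Overall workload = 567 / 15 = 37.8000 ≈ 37.8.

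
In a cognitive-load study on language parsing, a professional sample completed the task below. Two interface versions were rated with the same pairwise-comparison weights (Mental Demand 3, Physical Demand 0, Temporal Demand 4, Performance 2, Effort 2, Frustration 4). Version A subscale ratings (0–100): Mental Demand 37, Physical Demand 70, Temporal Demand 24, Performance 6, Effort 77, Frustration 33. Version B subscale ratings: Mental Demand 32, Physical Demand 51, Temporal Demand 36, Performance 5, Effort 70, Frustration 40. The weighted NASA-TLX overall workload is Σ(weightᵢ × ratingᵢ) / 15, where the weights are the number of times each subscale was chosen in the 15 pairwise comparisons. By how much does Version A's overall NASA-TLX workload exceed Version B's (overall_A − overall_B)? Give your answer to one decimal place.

Version A weighted sum = 3·37 + 0·70 + 4·24 + 2·6 + 2·77 + 4·33 = 111 + 0 + 96 + 12 + 154 + 132 = 505; overall_A = 505/15 = 33.6667.
Version B weighted sum = 3·32 + 0·51 + 4·36 + 2·5 + 2·70 + 4·40 = 96 + 0 + 144 + 10 + 140 + 160 = 550; overall_B = 550/15 = 36.6667.
Difference = 33.6667 − 36.6667 = -3.0000 ≈ -3.0.

-3.0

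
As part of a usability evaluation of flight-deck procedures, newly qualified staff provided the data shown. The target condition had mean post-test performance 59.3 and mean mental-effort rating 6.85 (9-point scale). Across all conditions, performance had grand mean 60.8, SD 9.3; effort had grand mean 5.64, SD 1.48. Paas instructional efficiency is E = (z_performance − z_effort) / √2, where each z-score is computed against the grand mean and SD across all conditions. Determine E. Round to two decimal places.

-0.69

z_performance = (59.3 − 60.8) / 9.3 = -1.5000 / 9.3 = -0.1613.
z_effort = (6.85 − 5.64) / 1.48 = 1.2100 / 1.48 = 0.8176.
z_P − z_E = -0.1613 − 0.8176 = -0.9789.
E = -0.9789 / √2 = -0.9789 / 1.41421 = -0.6922 ≈ -0.69.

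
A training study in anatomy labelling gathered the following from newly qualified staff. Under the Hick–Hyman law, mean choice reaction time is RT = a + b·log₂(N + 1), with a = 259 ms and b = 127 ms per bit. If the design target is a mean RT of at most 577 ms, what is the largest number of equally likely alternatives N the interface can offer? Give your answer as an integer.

4

Set 259 + 127·log₂(N + 1) ≤ 577.
log₂(N + 1) ≤ (577 − 259) / 127 = 2.5039.
N + 1 ≤ 2^2.5039 = 5.6722.
N ≤ 4.6722, so the largest integer N is 4.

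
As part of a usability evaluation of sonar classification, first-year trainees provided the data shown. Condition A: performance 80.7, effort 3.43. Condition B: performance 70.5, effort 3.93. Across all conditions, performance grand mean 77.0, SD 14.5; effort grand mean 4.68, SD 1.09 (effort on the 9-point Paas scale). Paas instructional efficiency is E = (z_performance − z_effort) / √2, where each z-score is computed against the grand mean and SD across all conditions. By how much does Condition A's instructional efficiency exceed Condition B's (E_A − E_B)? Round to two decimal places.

0.82

Condition A: z_P = (80.7 − 77.0)/14.5 = 0.2552; z_E = (3.43 − 4.68)/1.09 = -1.1468; E_A = (0.2552 − (-1.1468))/√2 = 0.9914.
Condition B: z_P = (70.5 − 77.0)/14.5 = -0.4483; z_E = (3.93 − 4.68)/1.09 = -0.6881; E_B = (-0.4483 − (-0.6881))/√2 = 0.1696.
E_A − E_B = 0.9914 − 0.1696 = 0.8218 ≈ 0.82.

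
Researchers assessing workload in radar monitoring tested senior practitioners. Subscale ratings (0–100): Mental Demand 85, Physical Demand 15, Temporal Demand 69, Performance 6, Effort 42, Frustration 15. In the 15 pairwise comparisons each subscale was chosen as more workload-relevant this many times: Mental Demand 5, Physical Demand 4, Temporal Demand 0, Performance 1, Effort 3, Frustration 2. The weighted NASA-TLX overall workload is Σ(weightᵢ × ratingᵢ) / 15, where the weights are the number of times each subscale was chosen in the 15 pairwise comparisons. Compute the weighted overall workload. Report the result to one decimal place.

The tallies are the weights (they sum to 15).
Weighted sum = 5·85 + 4·15 + 0·69 + 1·6 + 3·42 + 2·15
            = 425 + 60 + 0 + 6 + 126 + 30 = 647.
Overall workload = 647 / 15 = 43.1333 ≈ 43.1.

43.1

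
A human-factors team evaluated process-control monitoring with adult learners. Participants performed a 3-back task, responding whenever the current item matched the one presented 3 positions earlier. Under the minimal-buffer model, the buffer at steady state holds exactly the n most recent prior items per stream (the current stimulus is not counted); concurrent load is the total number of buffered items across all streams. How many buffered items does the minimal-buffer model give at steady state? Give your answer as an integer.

3

The buffer holds the 3 most recent prior items.
Steady-state concurrent load = 3 items.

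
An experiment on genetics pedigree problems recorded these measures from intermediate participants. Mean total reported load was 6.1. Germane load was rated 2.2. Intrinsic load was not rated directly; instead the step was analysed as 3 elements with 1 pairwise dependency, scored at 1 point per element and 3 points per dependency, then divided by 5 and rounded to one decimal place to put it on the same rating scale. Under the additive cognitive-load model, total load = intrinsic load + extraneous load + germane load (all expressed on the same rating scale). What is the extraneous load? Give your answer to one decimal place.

Intrinsic (element-interactivity): (3 × 1 + 1 × 3) / 5 = 6 / 5 = 1.2000 → 1.2.
extraneous load = total − intrinsic − germane
             = 6.1 − 1.2 − 2.2 = 2.7.

2.7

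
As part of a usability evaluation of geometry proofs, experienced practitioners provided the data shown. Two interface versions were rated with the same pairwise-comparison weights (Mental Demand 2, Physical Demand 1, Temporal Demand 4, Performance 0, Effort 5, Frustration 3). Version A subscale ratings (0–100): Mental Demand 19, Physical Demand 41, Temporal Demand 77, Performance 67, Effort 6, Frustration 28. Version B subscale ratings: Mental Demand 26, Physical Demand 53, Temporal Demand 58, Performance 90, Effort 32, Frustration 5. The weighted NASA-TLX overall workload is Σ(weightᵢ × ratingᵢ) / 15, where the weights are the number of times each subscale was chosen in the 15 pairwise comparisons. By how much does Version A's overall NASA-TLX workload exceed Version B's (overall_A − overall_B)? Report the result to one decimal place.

Version A weighted sum = 2·19 + 1·41 + 4·77 + 0·67 + 5·6 + 3·28 = 38 + 41 + 308 + 0 + 30 + 84 = 501; overall_A = 501/15 = 33.4000.
Version B weighted sum = 2·26 + 1·53 + 4·58 + 0·90 + 5·32 + 3·5 = 52 + 53 + 232 + 0 + 160 + 15 = 512; overall_B = 512/15 = 34.1333.
Difference = 33.4000 − 34.1333 = -0.7333 ≈ -0.7.

-0.7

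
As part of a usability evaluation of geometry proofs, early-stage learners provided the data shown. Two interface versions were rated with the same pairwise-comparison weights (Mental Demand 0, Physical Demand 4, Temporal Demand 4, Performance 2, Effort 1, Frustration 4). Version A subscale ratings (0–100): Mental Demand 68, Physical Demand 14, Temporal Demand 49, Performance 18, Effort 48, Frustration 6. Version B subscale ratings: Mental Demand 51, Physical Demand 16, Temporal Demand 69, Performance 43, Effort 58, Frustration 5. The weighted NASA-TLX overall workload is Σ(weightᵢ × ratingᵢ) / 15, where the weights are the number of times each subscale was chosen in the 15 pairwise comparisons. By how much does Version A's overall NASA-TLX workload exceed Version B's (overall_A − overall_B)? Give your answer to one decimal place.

-9.6

Version A weighted sum = 0·68 + 4·14 + 4·49 + 2·18 + 1·48 + 4·6 = 0 + 56 + 196 + 36 + 48 + 24 = 360; overall_A = 360/15 = 24.0000.
Version B weighted sum = 0·51 + 4·16 + 4·69 + 2·43 + 1·58 + 4·5 = 0 + 64 + 276 + 86 + 58 + 20 = 504; overall_B = 504/15 = 33.6000.
Difference = 24.0000 − 33.6000 = -9.6000 ≈ -9.6.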